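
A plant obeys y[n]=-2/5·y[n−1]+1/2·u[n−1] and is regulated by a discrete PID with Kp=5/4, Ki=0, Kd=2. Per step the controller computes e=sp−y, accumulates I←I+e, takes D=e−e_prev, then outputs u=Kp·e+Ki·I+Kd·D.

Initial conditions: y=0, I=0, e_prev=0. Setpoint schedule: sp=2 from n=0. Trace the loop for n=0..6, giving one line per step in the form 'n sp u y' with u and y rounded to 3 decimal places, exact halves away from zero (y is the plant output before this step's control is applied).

0 2 6.500 0.000
1 2 -8.063 3.250
2 2 26.327 -5.331
3 2 -57.874 15.296
4 2 147.021 -35.055
5 2 -352.091 87.533
6 2 863.506 -211.059

(exact arithmetic carried between steps; '≈' marks a value shown rounded to 6 d.p. or computed from one; I and e_prev carry over from the previous line; the table rounds u and y to 3 d.p., halves away from zero)
n=0: y=0, sp=2, e=sp−y=2; I=2, D=e−e_prev=2; u=5/4·2+0·2+2·2=6.5; next y=-2/5·0+1/2·6.5=3.25
n=1: y=3.25, sp=2, e=sp−y=-1.25; I=0.75, D=e−e_prev=-3.25; u=5/4·(-1.25)+0·0.75+2·(-3.25)=-8.0625; next y=-2/5·3.25+1/2·(-8.0625)=-5.33125
n=2: y=-5.33125, sp=2, e=sp−y=7.33125; I=8.08125, D=e−e_prev=8.58125; u=5/4·7.33125+0·8.08125+2·8.58125≈26.326563; next y=-2/5·(-5.33125)+1/2·26.326563≈15.295781
n=3: y≈15.295781, sp=2, e=sp−y≈-13.295781; I≈-5.214531, D=e−e_prev≈-20.627031; u=5/4·(-13.295781)+0·(-5.214531)+2·(-20.627031)≈-57.873789; next y=-2/5·15.295781+1/2·(-57.873789)≈-35.055207
n=4: y≈-35.055207, sp=2, e=sp−y≈37.055207; I≈31.840676, D=e−e_prev≈50.350988; u=5/4·37.055207+0·31.840676+2·50.350988≈147.020985; next y=-2/5·(-35.055207)+1/2·147.020985≈87.532575
n=5: y≈87.532575, sp=2, e=sp−y≈-85.532575; I≈-53.691900, D=e−e_prev≈-122.587783; u=5/4·(-85.532575)+0·(-53.691900)+2·(-122.587783)≈-352.091284; next y=-2/5·87.532575+1/2·(-352.091284)≈-211.058672
n=6: y≈-211.058672, sp=2, e=sp−y≈213.058672; I≈159.366773, D=e−e_prev≈298.591248; u=5/4·213.058672+0·159.366773+2·298.591248≈863.505836; next y=-2/5·(-211.058672)+1/2·863.505836≈516.176387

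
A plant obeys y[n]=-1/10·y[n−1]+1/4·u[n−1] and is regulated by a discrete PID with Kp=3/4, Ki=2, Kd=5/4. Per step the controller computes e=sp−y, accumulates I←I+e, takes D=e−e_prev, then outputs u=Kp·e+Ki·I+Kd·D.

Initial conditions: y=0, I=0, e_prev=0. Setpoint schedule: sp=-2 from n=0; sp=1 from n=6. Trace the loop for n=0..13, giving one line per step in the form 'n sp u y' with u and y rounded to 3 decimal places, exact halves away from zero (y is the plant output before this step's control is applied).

(exact arithmetic carried between steps; '≈' marks a value shown rounded to 6 d.p. or computed from one; I and e_prev carry over from the previous line; the table rounds u and y to 3 d.p., halves away from zero)
n=0: y=0, sp=-2, e=sp−y=-2; I=-2, D=e−e_prev=-2; u=3/4·(-2)+2·(-2)+5/4·(-2)=-8; next y=-1/10·0+1/4·(-8)=-2
n=1: y=-2, sp=-2, e=sp−y=0; I=-2, D=e−e_prev=2; u=3/4·0+2·(-2)+5/4·2=-1.5; next y=-1/10·(-2)+1/4·(-1.5)=-0.175
n=2: y=-0.175, sp=-2, e=sp−y=-1.825; I=-3.825, D=e−e_prev=-1.825; u=3/4·(-1.825)+2·(-3.825)+5/4·(-1.825)=-11.3; next y=-1/10·(-0.175)+1/4·(-11.3)=-2.8075
n=3: y=-2.8075, sp=-2, e=sp−y=0.8075; I=-3.0175, D=e−e_prev=2.6325; u=3/4·0.8075+2·(-3.0175)+5/4·2.6325=-2.13875; next y=-1/10·(-2.8075)+1/4·(-2.13875)≈-0.253938
n=4: y≈-0.253938, sp=-2, e=sp−y≈-1.746063; I≈-4.763563, D=e−e_prev≈-2.553563; u=3/4·(-1.746063)+2·(-4.763563)+5/4·(-2.553563)≈-14.028625; next y=-1/10·(-0.253938)+1/4·(-14.028625)≈-3.481763
n=5: y≈-3.481763, sp=-2, e=sp−y≈1.481763; I≈-3.2818, D=e−e_prev≈3.227825; u=3/4·1.481763+2·(-3.2818)+5/4·3.227825≈-1.417497; next y=-1/10·(-3.481763)+1/4·(-1.417497)≈-0.006198
n=6: y≈-0.006198, sp=1, e=sp−y≈1.006198; I≈-2.275602, D=e−e_prev≈-0.475565; u=3/4·1.006198+2·(-2.275602)+5/4·(-0.475565)≈-4.391011; next y=-1/10·(-0.006198)+1/4·(-4.391011)≈-1.097133
n=7: y≈-1.097133, sp=1, e=sp−y≈2.097133; I≈-0.178469, D=e−e_prev≈1.090935; u=3/4·2.097133+2·(-0.178469)+5/4·1.090935≈2.579581; next y=-1/10·(-1.097133)+1/4·2.579581≈0.754608
n=8: y≈0.754608, sp=1, e=sp−y≈0.245392; I≈0.066923, D=e−e_prev≈-1.851741; u=3/4·0.245392+2·0.066923+5/4·(-1.851741)≈-1.996788; next y=-1/10·0.754608+1/4·(-1.996788)≈-0.574658
n=9: y≈-0.574658, sp=1, e=sp−y≈1.574658; I≈1.641580, D=e−e_prev≈1.329266; u=3/4·1.574658+2·1.641580+5/4·1.329266≈6.125737; next y=-1/10·(-0.574658)+1/4·6.125737≈1.588900
n=10: y≈1.588900, sp=1, e=sp−y≈-0.588900; I≈1.052680, D=e−e_prev≈-2.163558; u=3/4·(-0.588900)+2·1.052680+5/4·(-2.163558)≈-1.040762; next y=-1/10·1.588900+1/4·(-1.040762)≈-0.419080
n=11: y≈-0.419080, sp=1, e=sp−y≈1.419080; I≈2.471761, D=e−e_prev≈2.007980; u=3/4·1.419080+2·2.471761+5/4·2.007980≈8.517808; next y=-1/10·(-0.419080)+1/4·8.517808≈2.171360
n=12: y≈2.171360, sp=1, e=sp−y≈-1.171360; I≈1.300401, D=e−e_prev≈-2.590440; u=3/4·(-1.171360)+2·1.300401+5/4·(-2.590440)≈-1.515769; next y=-1/10·2.171360+1/4·(-1.515769)≈-0.596078
n=13: y≈-0.596078, sp=1, e=sp−y≈1.596078; I≈2.896479, D=e−e_prev≈2.767438; u=3/4·1.596078+2·2.896479+5/4·2.767438≈10.449314; next y=-1/10·(-0.596078)+1/4·10.449314≈2.671936

0 -2 -8.000 0.000
1 -2 -1.500 -2.000
2 -2 -11.300 -0.175
3 -2 -2.139 -2.808
4 -2 -14.029 -0.254
5 -2 -1.417 -3.482
6 1 -4.391 -0.006
7 1 2.580 -1.097
8 1 -1.997 0.755
9 1 6.126 -0.575
10 1 -1.041 1.589
11 1 8.518 -0.419
12 1 -1.516 2.171
13 1 10.449 -0.596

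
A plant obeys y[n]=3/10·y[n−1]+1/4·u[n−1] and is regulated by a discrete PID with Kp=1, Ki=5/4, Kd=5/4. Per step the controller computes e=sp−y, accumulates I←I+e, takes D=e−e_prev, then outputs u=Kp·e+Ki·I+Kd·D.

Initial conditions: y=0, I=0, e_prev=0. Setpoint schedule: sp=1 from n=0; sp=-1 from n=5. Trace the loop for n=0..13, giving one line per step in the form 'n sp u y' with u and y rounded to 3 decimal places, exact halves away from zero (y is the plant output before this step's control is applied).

0 1 3.500 0.000
1 1 0.438 0.875
2 1 3.448 0.372
3 1 1.498 0.974
4 1 3.358 0.667
5 -1 -4.914 1.039
6 -1 2.349 -0.917
7 -1 -4.501 0.312
8 -1 0.098 -1.032
9 -1 -4.156 -0.285
10 -1 -1.178 -1.124
11 -1 -3.796 -0.632
12 -1 -1.867 -1.139
13 -1 -3.483 -0.808

(exact arithmetic carried between steps; '≈' marks a value shown rounded to 6 d.p. or computed from one; I and e_prev carry over from the previous line; the table rounds u and y to 3 d.p., halves away from zero)
n=0: y=0, sp=1, e=sp−y=1; I=1, D=e−e_prev=1; u=1·1+5/4·1+5/4·1=3.5; next y=3/10·0+1/4·3.5=0.875
n=1: y=0.875, sp=1, e=sp−y=0.125; I=1.125, D=e−e_prev=-0.875; u=1·0.125+5/4·1.125+5/4·(-0.875)=0.4375; next y=3/10·0.875+1/4·0.4375=0.371875
n=2: y=0.371875, sp=1, e=sp−y=0.628125; I=1.753125, D=e−e_prev=0.503125; u=1·0.628125+5/4·1.753125+5/4·0.503125≈3.448438; next y=3/10·0.371875+1/4·3.448438≈0.973672
n=3: y≈0.973672, sp=1, e=sp−y≈0.026328; I≈1.779453, D=e−e_prev≈-0.601797; u=1·0.026328+5/4·1.779453+5/4·(-0.601797)≈1.498398; next y=3/10·0.973672+1/4·1.498398≈0.666701
n=4: y≈0.666701, sp=1, e=sp−y≈0.333299; I≈2.112752, D=e−e_prev≈0.306971; u=1·0.333299+5/4·2.112752+5/4·0.306971≈3.357952; next y=3/10·0.666701+1/4·3.357952≈1.039498
n=5: y≈1.039498, sp=-1, e=sp−y≈-2.039498; I≈0.073254, D=e−e_prev≈-2.372797; u=1·(-2.039498)+5/4·0.073254+5/4·(-2.372797)≈-4.913928; next y=3/10·1.039498+1/4·(-4.913928)≈-0.916632
n=6: y≈-0.916632, sp=-1, e=sp−y≈-0.083368; I≈-0.010114, D=e−e_prev≈1.956131; u=1·(-0.083368)+5/4·(-0.010114)+5/4·1.956131≈2.349154; next y=3/10·(-0.916632)+1/4·2.349154≈0.312299
n=7: y≈0.312299, sp=-1, e=sp−y≈-1.312299; I≈-1.322413, D=e−e_prev≈-1.228931; u=1·(-1.312299)+5/4·(-1.322413)+5/4·(-1.228931)≈-4.501478; next y=3/10·0.312299+1/4·(-4.501478)≈-1.031680
n=8: y≈-1.031680, sp=-1, e=sp−y≈0.031680; I≈-1.290733, D=e−e_prev≈1.343979; u=1·0.031680+5/4·(-1.290733)+5/4·1.343979≈0.098238; next y=3/10·(-1.031680)+1/4·0.098238≈-0.284945
n=9: y≈-0.284945, sp=-1, e=sp−y≈-0.715055; I≈-2.005788, D=e−e_prev≈-0.746735; u=1·(-0.715055)+5/4·(-2.005788)+5/4·(-0.746735)≈-4.155710; next y=3/10·(-0.284945)+1/4·(-4.155710)≈-1.124411
n=10: y≈-1.124411, sp=-1, e=sp−y≈0.124411; I≈-1.881377, D=e−e_prev≈0.839466; u=1·0.124411+5/4·(-1.881377)+5/4·0.839466≈-1.177978; next y=3/10·(-1.124411)+1/4·(-1.177978)≈-0.631818
n=11: y≈-0.631818, sp=-1, e=sp−y≈-0.368182; I≈-2.249559, D=e−e_prev≈-0.492593; u=1·(-0.368182)+5/4·(-2.249559)+5/4·(-0.492593)≈-3.795873; next y=3/10·(-0.631818)+1/4·(-3.795873)≈-1.138514
n=12: y≈-1.138514, sp=-1, e=sp−y≈0.138514; I≈-2.111046, D=e−e_prev≈0.506696; u=1·0.138514+5/4·(-2.111046)+5/4·0.506696≈-1.866924; next y=3/10·(-1.138514)+1/4·(-1.866924)≈-0.808285
n=13: y≈-0.808285, sp=-1, e=sp−y≈-0.191715; I≈-2.302761, D=e−e_prev≈-0.330228; u=1·(-0.191715)+5/4·(-2.302761)+5/4·(-0.330228)≈-3.482952; next y=3/10·(-0.808285)+1/4·(-3.482952)≈-1.113223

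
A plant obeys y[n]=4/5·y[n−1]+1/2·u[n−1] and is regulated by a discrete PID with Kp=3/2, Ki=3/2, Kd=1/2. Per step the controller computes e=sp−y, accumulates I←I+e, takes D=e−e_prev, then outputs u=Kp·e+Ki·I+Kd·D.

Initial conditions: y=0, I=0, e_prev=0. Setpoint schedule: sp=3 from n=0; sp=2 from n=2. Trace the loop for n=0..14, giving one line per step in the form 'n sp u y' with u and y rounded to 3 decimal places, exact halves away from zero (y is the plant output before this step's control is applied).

(exact arithmetic carried between steps; '≈' marks a value shown rounded to 6 d.p. or computed from one; I and e_prev carry over from the previous line; the table rounds u and y to 3 d.p., halves away from zero)
n=0: y=0, sp=3, e=sp−y=3; I=3, D=e−e_prev=3; u=3/2·3+3/2·3+1/2·3=10.5; next y=4/5·0+1/2·10.5=5.25
n=1: y=5.25, sp=3, e=sp−y=-2.25; I=0.75, D=e−e_prev=-5.25; u=3/2·(-2.25)+3/2·0.75+1/2·(-5.25)=-4.875; next y=4/5·5.25+1/2·(-4.875)=1.7625
n=2: y=1.7625, sp=2, e=sp−y=0.2375; I=0.9875, D=e−e_prev=2.4875; u=3/2·0.2375+3/2·0.9875+1/2·2.4875=3.08125; next y=4/5·1.7625+1/2·3.08125=2.950625
n=3: y=2.950625, sp=2, e=sp−y=-0.950625; I=0.036875, D=e−e_prev=-1.188125; u=3/2·(-0.950625)+3/2·0.036875+1/2·(-1.188125)≈-1.964688; next y=4/5·2.950625+1/2·(-1.964688)≈1.378156
n=4: y≈1.378156, sp=2, e=sp−y≈0.621844; I≈0.658719, D=e−e_prev≈1.572469; u=3/2·0.621844+3/2·0.658719+1/2·1.572469≈2.707078; next y=4/5·1.378156+1/2·2.707078≈2.456064
n=5: y≈2.456064, sp=2, e=sp−y≈-0.456064; I≈0.202655, D=e−e_prev≈-1.077908; u=3/2·(-0.456064)+3/2·0.202655+1/2·(-1.077908)≈-0.919068; next y=4/5·2.456064+1/2·(-0.919068)≈1.505317
n=6: y≈1.505317, sp=2, e=sp−y≈0.494683; I≈0.697337, D=e−e_prev≈0.950747; u=3/2·0.494683+3/2·0.697337+1/2·0.950747≈2.263404; next y=4/5·1.505317+1/2·2.263404≈2.335956
n=7: y≈2.335956, sp=2, e=sp−y≈-0.335956; I≈0.361382, D=e−e_prev≈-0.830638; u=3/2·(-0.335956)+3/2·0.361382+1/2·(-0.830638)≈-0.377180; next y=4/5·2.335956+1/2·(-0.377180)≈1.680175
n=8: y≈1.680175, sp=2, e=sp−y≈0.319825; I≈0.681207, D=e−e_prev≈0.655781; u=3/2·0.319825+3/2·0.681207+1/2·0.655781≈1.829440; next y=4/5·1.680175+1/2·1.829440≈2.258859
n=9: y≈2.258859, sp=2, e=sp−y≈-0.258859; I≈0.422348, D=e−e_prev≈-0.578685; u=3/2·(-0.258859)+3/2·0.422348+1/2·(-0.578685)≈-0.044110; next y=4/5·2.258859+1/2·(-0.044110)≈1.785033
n=10: y≈1.785033, sp=2, e=sp−y≈0.214967; I≈0.637315, D=e−e_prev≈0.473827; u=3/2·0.214967+3/2·0.637315+1/2·0.473827≈1.515337; next y=4/5·1.785033+1/2·1.515337≈2.185695
n=11: y≈2.185695, sp=2, e=sp−y≈-0.185695; I≈0.451620, D=e−e_prev≈-0.400662; u=3/2·(-0.185695)+3/2·0.451620+1/2·(-0.400662)≈0.198558; next y=4/5·2.185695+1/2·0.198558≈1.847835
n=12: y≈1.847835, sp=2, e=sp−y≈0.152165; I≈0.603786, D=e−e_prev≈0.337860; u=3/2·0.152165+3/2·0.603786+1/2·0.337860≈1.302857; next y=4/5·1.847835+1/2·1.302857≈2.129696
n=13: y≈2.129696, sp=2, e=sp−y≈-0.129696; I≈0.474090, D=e−e_prev≈-0.281862; u=3/2·(-0.129696)+3/2·0.474090+1/2·(-0.281862)≈0.375659; next y=4/5·2.129696+1/2·0.375659≈1.891587
n=14: y≈1.891587, sp=2, e=sp−y≈0.108413; I≈0.582503, D=e−e_prev≈0.238110; u=3/2·0.108413+3/2·0.582503+1/2·0.238110≈1.155429; next y=4/5·1.891587+1/2·1.155429≈2.090984

0 3 10.500 0.000
1 3 -4.875 5.250
2 2 3.081 1.763
3 2 -1.965 2.951
4 2 2.707 1.378
5 2 -0.919 2.456
6 2 2.263 1.505
7 2 -0.377 2.336
8 2 1.829 1.680
9 2 -0.044 2.259
10 2 1.515 1.785
11 2 0.199 2.186
12 2 1.303 1.848
13 2 0.376 2.130
14 2 1.155 1.892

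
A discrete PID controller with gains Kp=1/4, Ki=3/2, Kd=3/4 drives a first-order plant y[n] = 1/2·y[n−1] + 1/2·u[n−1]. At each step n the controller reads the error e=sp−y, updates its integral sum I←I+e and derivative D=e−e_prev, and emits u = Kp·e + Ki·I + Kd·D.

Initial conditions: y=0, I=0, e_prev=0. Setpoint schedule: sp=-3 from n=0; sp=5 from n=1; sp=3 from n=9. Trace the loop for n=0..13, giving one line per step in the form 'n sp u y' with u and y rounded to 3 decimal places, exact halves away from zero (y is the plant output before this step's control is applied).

0 -3 -7.500 0.000
1 5 19.625 -3.750
2 5 -5.281 7.938
3 5 15.602 1.328
4 5 -1.689 8.465
5 5 11.159 3.388
6 5 0.056 7.273
7 5 8.582 3.664
8 5 1.732 6.123
9 3 2.380 3.927
10 3 2.776 3.154
11 3 2.437 2.965
12 3 3.008 2.701
13 3 2.875 2.854

(exact arithmetic carried between steps; '≈' marks a value shown rounded to 6 d.p. or computed from one; I and e_prev carry over from the previous line; the table rounds u and y to 3 d.p., halves away from zero)
n=0: y=0, sp=-3, e=sp−y=-3; I=-3, D=e−e_prev=-3; u=1/4·(-3)+3/2·(-3)+3/4·(-3)=-7.5; next y=1/2·0+1/2·(-7.5)=-3.75
n=1: y=-3.75, sp=5, e=sp−y=8.75; I=5.75, D=e−e_prev=11.75; u=1/4·8.75+3/2·5.75+3/4·11.75=19.625; next y=1/2·(-3.75)+1/2·19.625=7.9375
n=2: y=7.9375, sp=5, e=sp−y=-2.9375; I=2.8125, D=e−e_prev=-11.6875; u=1/4·(-2.9375)+3/2·2.8125+3/4·(-11.6875)=-5.28125; next y=1/2·7.9375+1/2·(-5.28125)=1.328125
n=3: y=1.328125, sp=5, e=sp−y=3.671875; I=6.484375, D=e−e_prev=6.609375; u=1/4·3.671875+3/2·6.484375+3/4·6.609375≈15.601563; next y=1/2·1.328125+1/2·15.601563≈8.464844
n=4: y≈8.464844, sp=5, e=sp−y≈-3.464844; I≈3.019531, D=e−e_prev≈-7.136719; u=1/4·(-3.464844)+3/2·3.019531+3/4·(-7.136719)≈-1.689453; next y=1/2·8.464844+1/2·(-1.689453)≈3.387695
n=5: y≈3.387695, sp=5, e=sp−y≈1.612305; I≈4.631836, D=e−e_prev≈5.077148; u=1/4·1.612305+3/2·4.631836+3/4·5.077148≈11.158691; next y=1/2·3.387695+1/2·11.158691≈7.273193
n=6: y≈7.273193, sp=5, e=sp−y≈-2.273193; I≈2.358643, D=e−e_prev≈-3.885498; u=1/4·(-2.273193)+3/2·2.358643+3/4·(-3.885498)≈0.055542; next y=1/2·7.273193+1/2·0.055542≈3.664368
n=7: y≈3.664368, sp=5, e=sp−y≈1.335632; I≈3.694275, D=e−e_prev≈3.608826; u=1/4·1.335632+3/2·3.694275+3/4·3.608826≈8.581940; next y=1/2·3.664368+1/2·8.581940≈6.123154
n=8: y≈6.123154, sp=5, e=sp−y≈-1.123154; I≈2.571121, D=e−e_prev≈-2.458786; u=1/4·(-1.123154)+3/2·2.571121+3/4·(-2.458786)≈1.731804; next y=1/2·6.123154+1/2·1.731804≈3.927479
n=9: y≈3.927479, sp=3, e=sp−y≈-0.927479; I≈1.643642, D=e−e_prev≈0.195675; u=1/4·(-0.927479)+3/2·1.643642+3/4·0.195675≈2.380350; next y=1/2·3.927479+1/2·2.380350≈3.153914
n=10: y≈3.153914, sp=3, e=sp−y≈-0.153914; I≈1.489728, D=e−e_prev≈0.773564; u=1/4·(-0.153914)+3/2·1.489728+3/4·0.773564≈2.776287; next y=1/2·3.153914+1/2·2.776287≈2.965101
n=11: y≈2.965101, sp=3, e=sp−y≈0.034899; I≈1.524627, D=e−e_prev≈0.188814; u=1/4·0.034899+3/2·1.524627+3/4·0.188814≈2.437276; next y=1/2·2.965101+1/2·2.437276≈2.701189
n=12: y≈2.701189, sp=3, e=sp−y≈0.298811; I≈1.823439, D=e−e_prev≈0.263912; u=1/4·0.298811+3/2·1.823439+3/4·0.263912≈3.007795; next y=1/2·2.701189+1/2·3.007795≈2.854492
n=13: y≈2.854492, sp=3, e=sp−y≈0.145508; I≈1.968947, D=e−e_prev≈-0.153303; u=1/4·0.145508+3/2·1.968947+3/4·(-0.153303)≈2.874820; next y=1/2·2.854492+1/2·2.874820≈2.864656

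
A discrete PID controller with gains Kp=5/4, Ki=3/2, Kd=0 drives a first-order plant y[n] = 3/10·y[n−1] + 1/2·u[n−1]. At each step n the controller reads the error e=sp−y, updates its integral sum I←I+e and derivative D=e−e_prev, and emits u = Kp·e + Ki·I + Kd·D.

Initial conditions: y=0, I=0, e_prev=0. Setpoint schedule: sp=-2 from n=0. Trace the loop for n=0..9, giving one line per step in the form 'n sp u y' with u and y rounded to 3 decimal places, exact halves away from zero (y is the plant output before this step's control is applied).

(exact arithmetic carried between steps; '≈' marks a value shown rounded to 6 d.p. or computed from one; I and e_prev carry over from the previous line; the table rounds u and y to 3 d.p., halves away from zero)
n=0: y=0, sp=-2, e=sp−y=-2; I=-2, D=e−e_prev=-2; u=5/4·(-2)+3/2·(-2)+0·(-2)=-5.5; next y=3/10·0+1/2·(-5.5)=-2.75
n=1: y=-2.75, sp=-2, e=sp−y=0.75; I=-1.25, D=e−e_prev=2.75; u=5/4·0.75+3/2·(-1.25)+0·2.75=-0.9375; next y=3/10·(-2.75)+1/2·(-0.9375)=-1.29375
n=2: y=-1.29375, sp=-2, e=sp−y=-0.70625; I=-1.95625, D=e−e_prev=-1.45625; u=5/4·(-0.70625)+3/2·(-1.95625)+0·(-1.45625)≈-3.817188; next y=3/10·(-1.29375)+1/2·(-3.817188)≈-2.296719
n=3: y≈-2.296719, sp=-2, e=sp−y≈0.296719; I≈-1.659531, D=e−e_prev≈1.002969; u=5/4·0.296719+3/2·(-1.659531)+0·1.002969≈-2.118398; next y=3/10·(-2.296719)+1/2·(-2.118398)≈-1.748215
n=4: y≈-1.748215, sp=-2, e=sp−y≈-0.251785; I≈-1.911316, D=e−e_prev≈-0.548504; u=5/4·(-0.251785)+3/2·(-1.911316)+0·(-0.548504)≈-3.181706; next y=3/10·(-1.748215)+1/2·(-3.181706)≈-2.115317
n=5: y≈-2.115317, sp=-2, e=sp−y≈0.115317; I≈-1.795999, D=e−e_prev≈0.367103; u=5/4·0.115317+3/2·(-1.795999)+0·0.367103≈-2.549852; next y=3/10·(-2.115317)+1/2·(-2.549852)≈-1.909521
n=6: y≈-1.909521, sp=-2, e=sp−y≈-0.090479; I≈-1.886478, D=e−e_prev≈-0.205796; u=5/4·(-0.090479)+3/2·(-1.886478)+0·(-0.205796)≈-2.942816; next y=3/10·(-1.909521)+1/2·(-2.942816)≈-2.044264
n=7: y≈-2.044264, sp=-2, e=sp−y≈0.044264; I≈-1.842214, D=e−e_prev≈0.134743; u=5/4·0.044264+3/2·(-1.842214)+0·0.134743≈-2.707991; next y=3/10·(-2.044264)+1/2·(-2.707991)≈-1.967275
n=8: y≈-1.967275, sp=-2, e=sp−y≈-0.032725; I≈-1.874939, D=e−e_prev≈-0.076990; u=5/4·(-0.032725)+3/2·(-1.874939)+0·(-0.076990)≈-2.853316; next y=3/10·(-1.967275)+1/2·(-2.853316)≈-2.016840
n=9: y≈-2.016840, sp=-2, e=sp−y≈0.016840; I≈-1.858099, D=e−e_prev≈0.049566; u=5/4·0.016840+3/2·(-1.858099)+0·0.049566≈-2.766098; next y=3/10·(-2.016840)+1/2·(-2.766098)≈-1.988101

0 -2 -5.500 0.000
1 -2 -0.938 -2.750
2 -2 -3.817 -1.294
3 -2 -2.118 -2.297
4 -2 -3.182 -1.748
5 -2 -2.550 -2.115
6 -2 -2.943 -1.910
7 -2 -2.708 -2.044
8 -2 -2.853 -1.967
9 -2 -2.766 -2.017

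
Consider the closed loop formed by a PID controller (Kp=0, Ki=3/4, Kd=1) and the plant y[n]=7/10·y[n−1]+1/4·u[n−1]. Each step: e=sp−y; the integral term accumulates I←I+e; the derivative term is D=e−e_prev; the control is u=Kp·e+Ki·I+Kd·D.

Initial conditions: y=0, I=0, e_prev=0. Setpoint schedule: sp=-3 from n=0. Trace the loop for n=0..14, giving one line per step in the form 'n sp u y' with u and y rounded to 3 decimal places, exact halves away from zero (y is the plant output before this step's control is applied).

(exact arithmetic carried between steps; '≈' marks a value shown rounded to 6 d.p. or computed from one; I and e_prev carry over from the previous line; the table rounds u and y to 3 d.p., halves away from zero)
n=0: y=0, sp=-3, e=sp−y=-3; I=-3, D=e−e_prev=-3; u=0·(-3)+3/4·(-3)+1·(-3)=-5.25; next y=7/10·0+1/4·(-5.25)=-1.3125
n=1: y=-1.3125, sp=-3, e=sp−y=-1.6875; I=-4.6875, D=e−e_prev=1.3125; u=0·(-1.6875)+3/4·(-4.6875)+1·1.3125=-2.203125; next y=7/10·(-1.3125)+1/4·(-2.203125)≈-1.469531
n=2: y≈-1.469531, sp=-3, e=sp−y≈-1.530469; I≈-6.217969, D=e−e_prev≈0.157031; u=0·(-1.530469)+3/4·(-6.217969)+1·0.157031≈-4.506445; next y=7/10·(-1.469531)+1/4·(-4.506445)≈-2.155283
n=3: y≈-2.155283, sp=-3, e=sp−y≈-0.844717; I≈-7.062686, D=e−e_prev≈0.685752; u=0·(-0.844717)+3/4·(-7.062686)+1·0.685752≈-4.611262; next y=7/10·(-2.155283)+1/4·(-4.611262)≈-2.661514
n=4: y≈-2.661514, sp=-3, e=sp−y≈-0.338486; I≈-7.401172, D=e−e_prev≈0.506231; u=0·(-0.338486)+3/4·(-7.401172)+1·0.506231≈-5.044648; next y=7/10·(-2.661514)+1/4·(-5.044648)≈-3.124222
n=5: y≈-3.124222, sp=-3, e=sp−y≈0.124222; I≈-7.276950, D=e−e_prev≈0.462708; u=0·0.124222+3/4·(-7.276950)+1·0.462708≈-4.995005; next y=7/10·(-3.124222)+1/4·(-4.995005)≈-3.435706
n=6: y≈-3.435706, sp=-3, e=sp−y≈0.435706; I≈-6.841244, D=e−e_prev≈0.311485; u=0·0.435706+3/4·(-6.841244)+1·0.311485≈-4.819448; next y=7/10·(-3.435706)+1/4·(-4.819448)≈-3.609856
n=7: y≈-3.609856, sp=-3, e=sp−y≈0.609856; I≈-6.231387, D=e−e_prev≈0.174150; u=0·0.609856+3/4·(-6.231387)+1·0.174150≈-4.499390; next y=7/10·(-3.609856)+1/4·(-4.499390)≈-3.651747
n=8: y≈-3.651747, sp=-3, e=sp−y≈0.651747; I≈-5.579640, D=e−e_prev≈0.041891; u=0·0.651747+3/4·(-5.579640)+1·0.041891≈-4.142839; next y=7/10·(-3.651747)+1/4·(-4.142839)≈-3.591933
n=9: y≈-3.591933, sp=-3, e=sp−y≈0.591933; I≈-4.987707, D=e−e_prev≈-0.059814; u=0·0.591933+3/4·(-4.987707)+1·(-0.059814)≈-3.800595; next y=7/10·(-3.591933)+1/4·(-3.800595)≈-3.464502
n=10: y≈-3.464502, sp=-3, e=sp−y≈0.464502; I≈-4.523206, D=e−e_prev≈-0.127431; u=0·0.464502+3/4·(-4.523206)+1·(-0.127431)≈-3.519835; next y=7/10·(-3.464502)+1/4·(-3.519835)≈-3.305110
n=11: y≈-3.305110, sp=-3, e=sp−y≈0.305110; I≈-4.218096, D=e−e_prev≈-0.159392; u=0·0.305110+3/4·(-4.218096)+1·(-0.159392)≈-3.322963; next y=7/10·(-3.305110)+1/4·(-3.322963)≈-3.144318
n=12: y≈-3.144318, sp=-3, e=sp−y≈0.144318; I≈-4.073778, D=e−e_prev≈-0.160792; u=0·0.144318+3/4·(-4.073778)+1·(-0.160792)≈-3.216125; next y=7/10·(-3.144318)+1/4·(-3.216125)≈-3.005054
n=13: y≈-3.005054, sp=-3, e=sp−y≈0.005054; I≈-4.068724, D=e−e_prev≈-0.139264; u=0·0.005054+3/4·(-4.068724)+1·(-0.139264)≈-3.190807; next y=7/10·(-3.005054)+1/4·(-3.190807)≈-2.901239
n=14: y≈-2.901239, sp=-3, e=sp−y≈-0.098761; I≈-4.167484, D=e−e_prev≈-0.103814; u=0·(-0.098761)+3/4·(-4.167484)+1·(-0.103814)≈-3.229428; next y=7/10·(-2.901239)+1/4·(-3.229428)≈-2.838225

0 -3 -5.250 0.000
1 -3 -2.203 -1.313
2 -3 -4.506 -1.470
3 -3 -4.611 -2.155
4 -3 -5.045 -2.662
5 -3 -4.995 -3.124
6 -3 -4.819 -3.436
7 -3 -4.499 -3.610
8 -3 -4.143 -3.652
9 -3 -3.801 -3.592
10 -3 -3.520 -3.465
11 -3 -3.323 -3.305
12 -3 -3.216 -3.144
13 -3 -3.191 -3.005
14 -3 -3.229 -2.901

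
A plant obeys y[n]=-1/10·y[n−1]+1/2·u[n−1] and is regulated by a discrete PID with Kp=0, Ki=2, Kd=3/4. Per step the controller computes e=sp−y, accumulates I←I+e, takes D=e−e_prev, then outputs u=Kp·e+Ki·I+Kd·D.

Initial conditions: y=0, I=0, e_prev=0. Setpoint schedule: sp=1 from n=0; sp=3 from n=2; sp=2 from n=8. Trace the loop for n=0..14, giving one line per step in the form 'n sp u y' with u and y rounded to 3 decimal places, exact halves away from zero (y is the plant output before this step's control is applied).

0 1 2.750 0.000
1 1 0.219 1.375
2 3 9.859 -0.028
3 3 -0.278 4.932
4 3 14.880 -0.632
5 3 -4.401 7.503
6 3 21.443 -2.951
7 3 -12.906 11.017
8 2 29.857 -7.555
9 2 -28.119 15.684
10 2 48.050 -15.628
11 2 -53.521 25.588
12 2 81.210 -29.320
13 2 -97.687 43.537
14 2 139.900 -53.197

(exact arithmetic carried between steps; '≈' marks a value shown rounded to 6 d.p. or computed from one; I and e_prev carry over from the previous line; the table rounds u and y to 3 d.p., halves away from zero)
n=0: y=0, sp=1, e=sp−y=1; I=1, D=e−e_prev=1; u=0·1+2·1+3/4·1=2.75; next y=-1/10·0+1/2·2.75=1.375
n=1: y=1.375, sp=1, e=sp−y=-0.375; I=0.625, D=e−e_prev=-1.375; u=0·(-0.375)+2·0.625+3/4·(-1.375)=0.21875; next y=-1/10·1.375+1/2·0.21875=-0.028125
n=2: y=-0.028125, sp=3, e=sp−y=3.028125; I=3.653125, D=e−e_prev=3.403125; u=0·3.028125+2·3.653125+3/4·3.403125≈9.858594; next y=-1/10·(-0.028125)+1/2·9.858594≈4.932109
n=3: y≈4.932109, sp=3, e=sp−y≈-1.932109; I≈1.721016, D=e−e_prev≈-4.960234; u=0·(-1.932109)+2·1.721016+3/4·(-4.960234)≈-0.278145; next y=-1/10·4.932109+1/2·(-0.278145)≈-0.632283
n=4: y≈-0.632283, sp=3, e=sp−y≈3.632283; I≈5.353299, D=e−e_prev≈5.564393; u=0·3.632283+2·5.353299+3/4·5.564393≈14.879892; next y=-1/10·(-0.632283)+1/2·14.879892≈7.503174
n=5: y≈7.503174, sp=3, e=sp−y≈-4.503174; I≈0.850124, D=e−e_prev≈-8.135458; u=0·(-4.503174)+2·0.850124+3/4·(-8.135458)≈-4.401344; next y=-1/10·7.503174+1/2·(-4.401344)≈-2.950990
n=6: y≈-2.950990, sp=3, e=sp−y≈5.950990; I≈6.801114, D=e−e_prev≈10.454164; u=0·5.950990+2·6.801114+3/4·10.454164≈21.442851; next y=-1/10·(-2.950990)+1/2·21.442851≈11.016524
n=7: y≈11.016524, sp=3, e=sp−y≈-8.016524; I≈-1.215410, D=e−e_prev≈-13.967514; u=0·(-8.016524)+2·(-1.215410)+3/4·(-13.967514)≈-12.906456; next y=-1/10·11.016524+1/2·(-12.906456)≈-7.554881
n=8: y≈-7.554881, sp=2, e=sp−y≈9.554881; I≈8.339470, D=e−e_prev≈17.571405; u=0·9.554881+2·8.339470+3/4·17.571405≈29.857494; next y=-1/10·(-7.554881)+1/2·29.857494≈15.684235
n=9: y≈15.684235, sp=2, e=sp−y≈-13.684235; I≈-5.344765, D=e−e_prev≈-23.239116; u=0·(-13.684235)+2·(-5.344765)+3/4·(-23.239116)≈-28.118867; next y=-1/10·15.684235+1/2·(-28.118867)≈-15.627857
n=10: y≈-15.627857, sp=2, e=sp−y≈17.627857; I≈12.283092, D=e−e_prev≈31.312092; u=0·17.627857+2·12.283092+3/4·31.312092≈48.050253; next y=-1/10·(-15.627857)+1/2·48.050253≈25.587912
n=11: y≈25.587912, sp=2, e=sp−y≈-23.587912; I≈-11.304820, D=e−e_prev≈-41.215769; u=0·(-23.587912)+2·(-11.304820)+3/4·(-41.215769)≈-53.521467; next y=-1/10·25.587912+1/2·(-53.521467)≈-29.319525
n=12: y≈-29.319525, sp=2, e=sp−y≈31.319525; I≈20.014705, D=e−e_prev≈54.907437; u=0·31.319525+2·20.014705+3/4·54.907437≈81.209987; next y=-1/10·(-29.319525)+1/2·81.209987≈43.536946
n=13: y≈43.536946, sp=2, e=sp−y≈-41.536946; I≈-21.522241, D=e−e_prev≈-72.856471; u=0·(-41.536946)+2·(-21.522241)+3/4·(-72.856471)≈-97.686836; next y=-1/10·43.536946+1/2·(-97.686836)≈-53.197113
n=14: y≈-53.197113, sp=2, e=sp−y≈55.197113; I≈33.674871, D=e−e_prev≈96.734058; u=0·55.197113+2·33.674871+3/4·96.734058≈139.900286; next y=-1/10·(-53.197113)+1/2·139.900286≈75.269854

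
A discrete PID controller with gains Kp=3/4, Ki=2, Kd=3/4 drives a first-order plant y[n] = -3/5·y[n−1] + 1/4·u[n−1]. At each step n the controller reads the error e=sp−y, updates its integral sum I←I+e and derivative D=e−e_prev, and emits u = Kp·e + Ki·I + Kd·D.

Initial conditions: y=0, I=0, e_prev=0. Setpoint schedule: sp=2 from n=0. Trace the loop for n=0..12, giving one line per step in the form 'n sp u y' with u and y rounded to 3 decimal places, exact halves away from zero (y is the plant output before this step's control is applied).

(exact arithmetic carried between steps; '≈' marks a value shown rounded to 6 d.p. or computed from one; I and e_prev carry over from the previous line; the table rounds u and y to 3 d.p., halves away from zero)
n=0: y=0, sp=2, e=sp−y=2; I=2, D=e−e_prev=2; u=3/4·2+2·2+3/4·2=7; next y=-3/5·0+1/4·7=1.75
n=1: y=1.75, sp=2, e=sp−y=0.25; I=2.25, D=e−e_prev=-1.75; u=3/4·0.25+2·2.25+3/4·(-1.75)=3.375; next y=-3/5·1.75+1/4·3.375=-0.20625
n=2: y=-0.20625, sp=2, e=sp−y=2.20625; I=4.45625, D=e−e_prev=1.95625; u=3/4·2.20625+2·4.45625+3/4·1.95625=12.034375; next y=-3/5·(-0.20625)+1/4·12.034375≈3.132344
n=3: y≈3.132344, sp=2, e=sp−y≈-1.132344; I≈3.323906, D=e−e_prev≈-3.338594; u=3/4·(-1.132344)+2·3.323906+3/4·(-3.338594)≈3.294609; next y=-3/5·3.132344+1/4·3.294609≈-1.055754
n=4: y≈-1.055754, sp=2, e=sp−y≈3.055754; I≈6.379660, D=e−e_prev≈4.188098; u=3/4·3.055754+2·6.379660+3/4·4.188098≈18.192209; next y=-3/5·(-1.055754)+1/4·18.192209≈5.181505
n=5: y≈5.181505, sp=2, e=sp−y≈-3.181505; I≈3.198156, D=e−e_prev≈-6.237258; u=3/4·(-3.181505)+2·3.198156+3/4·(-6.237258)≈-0.667761; next y=-3/5·5.181505+1/4·(-0.667761)≈-3.275843
n=6: y≈-3.275843, sp=2, e=sp−y≈5.275843; I≈8.473999, D=e−e_prev≈8.457348; u=3/4·5.275843+2·8.473999+3/4·8.457348≈27.247890; next y=-3/5·(-3.275843)+1/4·27.247890≈8.777478
n=7: y≈8.777478, sp=2, e=sp−y≈-6.777478; I≈1.696520, D=e−e_prev≈-12.053321; u=3/4·(-6.777478)+2·1.696520+3/4·(-12.053321)≈-10.730059; next y=-3/5·8.777478+1/4·(-10.730059)≈-7.949002
n=8: y≈-7.949002, sp=2, e=sp−y≈9.949002; I≈11.645522, D=e−e_prev≈16.726480; u=3/4·9.949002+2·11.645522+3/4·16.726480≈43.297656; next y=-3/5·(-7.949002)+1/4·43.297656≈15.593815
n=9: y≈15.593815, sp=2, e=sp−y≈-13.593815; I≈-1.948293, D=e−e_prev≈-23.542817; u=3/4·(-13.593815)+2·(-1.948293)+3/4·(-23.542817)≈-31.749060; next y=-3/5·15.593815+1/4·(-31.749060)≈-17.293554
n=10: y≈-17.293554, sp=2, e=sp−y≈19.293554; I≈17.345261, D=e−e_prev≈32.887369; u=3/4·19.293554+2·17.345261+3/4·32.887369≈73.826215; next y=-3/5·(-17.293554)+1/4·73.826215≈28.832686
n=11: y≈28.832686, sp=2, e=sp−y≈-26.832686; I≈-9.487425, D=e−e_prev≈-46.126240; u=3/4·(-26.832686)+2·(-9.487425)+3/4·(-46.126240)≈-73.694045; next y=-3/5·28.832686+1/4·(-73.694045)≈-35.723123
n=12: y≈-35.723123, sp=2, e=sp−y≈37.723123; I≈28.235698, D=e−e_prev≈64.555809; u=3/4·37.723123+2·28.235698+3/4·64.555809≈133.180594; next y=-3/5·(-35.723123)+1/4·133.180594≈54.729022

0 2 7.000 0.000
1 2 3.375 1.750
2 2 12.034 -0.206
3 2 3.295 3.132
4 2 18.192 -1.056
5 2 -0.668 5.182
6 2 27.248 -3.276
7 2 -10.730 8.777
8 2 43.298 -7.949
9 2 -31.749 15.594
10 2 73.826 -17.294
11 2 -73.694 28.833
12 2 133.181 -35.723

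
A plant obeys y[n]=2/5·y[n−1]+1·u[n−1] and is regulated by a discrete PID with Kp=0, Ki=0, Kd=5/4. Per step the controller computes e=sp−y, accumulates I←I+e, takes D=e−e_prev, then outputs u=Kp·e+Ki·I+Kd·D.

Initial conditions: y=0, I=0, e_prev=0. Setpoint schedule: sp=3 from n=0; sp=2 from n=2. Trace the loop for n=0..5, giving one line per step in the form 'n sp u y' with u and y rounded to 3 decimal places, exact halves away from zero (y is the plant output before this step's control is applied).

(exact arithmetic carried between steps; '≈' marks a value shown rounded to 6 d.p. or computed from one; I and e_prev carry over from the previous line; the table rounds u and y to 3 d.p., halves away from zero)
n=0: y=0, sp=3, e=sp−y=3; I=3, D=e−e_prev=3; u=0·3+0·3+5/4·3=3.75; next y=2/5·0+1·3.75=3.75
n=1: y=3.75, sp=3, e=sp−y=-0.75; I=2.25, D=e−e_prev=-3.75; u=0·(-0.75)+0·2.25+5/4·(-3.75)=-4.6875; next y=2/5·3.75+1·(-4.6875)=-3.1875
n=2: y=-3.1875, sp=2, e=sp−y=5.1875; I=7.4375, D=e−e_prev=5.9375; u=0·5.1875+0·7.4375+5/4·5.9375=7.421875; next y=2/5·(-3.1875)+1·7.421875=6.146875
n=3: y=6.146875, sp=2, e=sp−y=-4.146875; I=3.290625, D=e−e_prev=-9.334375; u=0·(-4.146875)+0·3.290625+5/4·(-9.334375)≈-11.667969; next y=2/5·6.146875+1·(-11.667969)≈-9.209219
n=4: y≈-9.209219, sp=2, e=sp−y≈11.209219; I≈14.499844, D=e−e_prev≈15.356094; u=0·11.209219+0·14.499844+5/4·15.356094≈19.195117; next y=2/5·(-9.209219)+1·19.195117≈15.511430
n=5: y≈15.511430, sp=2, e=sp−y≈-13.511430; I≈0.988414, D=e−e_prev≈-24.720648; u=0·(-13.511430)+0·0.988414+5/4·(-24.720648)≈-30.900811; next y=2/5·15.511430+1·(-30.900811)≈-24.696239

0 3 3.750 0.000
1 3 -4.688 3.750
2 2 7.422 -3.188
3 2 -11.668 6.147
4 2 19.195 -9.209
5 2 -30.901 15.511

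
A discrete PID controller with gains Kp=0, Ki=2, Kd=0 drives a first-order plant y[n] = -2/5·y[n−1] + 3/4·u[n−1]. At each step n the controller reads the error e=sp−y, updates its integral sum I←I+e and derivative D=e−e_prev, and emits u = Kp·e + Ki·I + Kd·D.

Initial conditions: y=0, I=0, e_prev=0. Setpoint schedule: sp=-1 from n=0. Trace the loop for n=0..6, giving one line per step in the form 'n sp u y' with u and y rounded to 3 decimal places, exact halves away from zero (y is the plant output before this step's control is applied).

(exact arithmetic carried between steps; '≈' marks a value shown rounded to 6 d.p. or computed from one; I and e_prev carry over from the previous line; the table rounds u and y to 3 d.p., halves away from zero)
n=0: y=0, sp=-1, e=sp−y=-1; I=-1, D=e−e_prev=-1; u=0·(-1)+2·(-1)+0·(-1)=-2; next y=-2/5·0+3/4·(-2)=-1.5
n=1: y=-1.5, sp=-1, e=sp−y=0.5; I=-0.5, D=e−e_prev=1.5; u=0·0.5+2·(-0.5)+0·1.5=-1; next y=-2/5·(-1.5)+3/4·(-1)=-0.15
n=2: y=-0.15, sp=-1, e=sp−y=-0.85; I=-1.35, D=e−e_prev=-1.35; u=0·(-0.85)+2·(-1.35)+0·(-1.35)=-2.7; next y=-2/5·(-0.15)+3/4·(-2.7)=-1.965
n=3: y=-1.965, sp=-1, e=sp−y=0.965; I=-0.385, D=e−e_prev=1.815; u=0·0.965+2·(-0.385)+0·1.815=-0.77; next y=-2/5·(-1.965)+3/4·(-0.77)=0.2085
n=4: y=0.2085, sp=-1, e=sp−y=-1.2085; I=-1.5935, D=e−e_prev=-2.1735; u=0·(-1.2085)+2·(-1.5935)+0·(-2.1735)=-3.187; next y=-2/5·0.2085+3/4·(-3.187)=-2.47365
n=5: y=-2.47365, sp=-1, e=sp−y=1.47365; I=-0.11985, D=e−e_prev=2.68215; u=0·1.47365+2·(-0.11985)+0·2.68215=-0.2397; next y=-2/5·(-2.47365)+3/4·(-0.2397)=0.809685
n=6: y=0.809685, sp=-1, e=sp−y=-1.809685; I=-1.929535, D=e−e_prev=-3.283335; u=0·(-1.809685)+2·(-1.929535)+0·(-3.283335)=-3.85907; next y=-2/5·0.809685+3/4·(-3.85907)≈-3.218177

0 -1 -2.000 0.000
1 -1 -1.000 -1.500
2 -1 -2.700 -0.150
3 -1 -0.770 -1.965
4 -1 -3.187 0.209
5 -1 -0.240 -2.474
6 -1 -3.859 0.810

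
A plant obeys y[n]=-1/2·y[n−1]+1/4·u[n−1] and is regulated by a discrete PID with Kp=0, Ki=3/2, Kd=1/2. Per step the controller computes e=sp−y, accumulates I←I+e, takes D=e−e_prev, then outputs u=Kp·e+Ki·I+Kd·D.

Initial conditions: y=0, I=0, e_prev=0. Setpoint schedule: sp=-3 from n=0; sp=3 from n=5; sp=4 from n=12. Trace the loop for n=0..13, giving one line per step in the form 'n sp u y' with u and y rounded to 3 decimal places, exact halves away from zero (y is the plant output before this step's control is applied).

0 -3 -6.000 0.000
1 -3 -6.000 -1.500
2 -3 -10.500 -0.750
3 -3 -10.500 -2.250
4 -3 -13.875 -1.500
5 3 -1.313 -2.719
6 3 -3.844 1.031
7 3 6.000 -1.477
8 3 4.031 2.238
9 3 11.730 -0.111
10 3 9.023 2.988
11 3 15.044 0.762
12 4 14.051 3.380
13 4 18.905 1.823

(exact arithmetic carried between steps; '≈' marks a value shown rounded to 6 d.p. or computed from one; I and e_prev carry over from the previous line; the table rounds u and y to 3 d.p., halves away from zero)
n=0: y=0, sp=-3, e=sp−y=-3; I=-3, D=e−e_prev=-3; u=0·(-3)+3/2·(-3)+1/2·(-3)=-6; next y=-1/2·0+1/4·(-6)=-1.5
n=1: y=-1.5, sp=-3, e=sp−y=-1.5; I=-4.5, D=e−e_prev=1.5; u=0·(-1.5)+3/2·(-4.5)+1/2·1.5=-6; next y=-1/2·(-1.5)+1/4·(-6)=-0.75
n=2: y=-0.75, sp=-3, e=sp−y=-2.25; I=-6.75, D=e−e_prev=-0.75; u=0·(-2.25)+3/2·(-6.75)+1/2·(-0.75)=-10.5; next y=-1/2·(-0.75)+1/4·(-10.5)=-2.25
n=3: y=-2.25, sp=-3, e=sp−y=-0.75; I=-7.5, D=e−e_prev=1.5; u=0·(-0.75)+3/2·(-7.5)+1/2·1.5=-10.5; next y=-1/2·(-2.25)+1/4·(-10.5)=-1.5
n=4: y=-1.5, sp=-3, e=sp−y=-1.5; I=-9, D=e−e_prev=-0.75; u=0·(-1.5)+3/2·(-9)+1/2·(-0.75)=-13.875; next y=-1/2·(-1.5)+1/4·(-13.875)=-2.71875
n=5: y=-2.71875, sp=3, e=sp−y=5.71875; I=-3.28125, D=e−e_prev=7.21875; u=0·5.71875+3/2·(-3.28125)+1/2·7.21875=-1.3125; next y=-1/2·(-2.71875)+1/4·(-1.3125)=1.03125
n=6: y=1.03125, sp=3, e=sp−y=1.96875; I=-1.3125, D=e−e_prev=-3.75; u=0·1.96875+3/2·(-1.3125)+1/2·(-3.75)=-3.84375; next y=-1/2·1.03125+1/4·(-3.84375)≈-1.476563
n=7: y≈-1.476563, sp=3, e=sp−y≈4.476563; I≈3.164063, D=e−e_prev≈2.507813; u=0·4.476563+3/2·3.164063+1/2·2.507813≈6; next y=-1/2·(-1.476563)+1/4·6≈2.238281
n=8: y≈2.238281, sp=3, e=sp−y≈0.761719; I≈3.925781, D=e−e_prev≈-3.714844; u=0·0.761719+3/2·3.925781+1/2·(-3.714844)≈4.03125; next y=-1/2·2.238281+1/4·4.03125≈-0.111328
n=9: y≈-0.111328, sp=3, e=sp−y≈3.111328; I≈7.037109, D=e−e_prev≈2.349609; u=0·3.111328+3/2·7.037109+1/2·2.349609≈11.730469; next y=-1/2·(-0.111328)+1/4·11.730469≈2.988281
n=10: y≈2.988281, sp=3, e=sp−y≈0.011719; I≈7.048828, D=e−e_prev≈-3.099609; u=0·0.011719+3/2·7.048828+1/2·(-3.099609)≈9.023438; next y=-1/2·2.988281+1/4·9.023438≈0.761719
n=11: y≈0.761719, sp=3, e=sp−y≈2.238281; I≈9.287109, D=e−e_prev≈2.226563; u=0·2.238281+3/2·9.287109+1/2·2.226563≈15.043945; next y=-1/2·0.761719+1/4·15.043945≈3.380127
n=12: y≈3.380127, sp=4, e=sp−y≈0.619873; I≈9.906982, D=e−e_prev≈-1.618408; u=0·0.619873+3/2·9.906982+1/2·(-1.618408)≈14.051270; next y=-1/2·3.380127+1/4·14.051270≈1.822754
n=13: y≈1.822754, sp=4, e=sp−y≈2.177246; I≈12.084229, D=e−e_prev≈1.557373; u=0·2.177246+3/2·12.084229+1/2·1.557373≈18.905029; next y=-1/2·1.822754+1/4·18.905029≈3.814880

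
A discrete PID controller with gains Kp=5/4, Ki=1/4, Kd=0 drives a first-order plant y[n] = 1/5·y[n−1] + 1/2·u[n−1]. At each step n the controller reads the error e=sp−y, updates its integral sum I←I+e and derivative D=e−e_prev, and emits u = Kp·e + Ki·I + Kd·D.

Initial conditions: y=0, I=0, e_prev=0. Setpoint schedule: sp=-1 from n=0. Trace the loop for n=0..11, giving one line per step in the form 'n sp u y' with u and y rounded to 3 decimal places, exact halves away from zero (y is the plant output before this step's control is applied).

0 -1 -1.500 0.000
1 -1 -0.625 -0.750
2 -1 -1.119 -0.463
3 -1 -0.969 -0.652
4 -1 -1.112 -0.615
5 -1 -1.112 -0.679
6 -1 -1.173 -0.692
7 -1 -1.200 -0.725
8 -1 -1.239 -0.745
9 -1 -1.268 -0.768
10 -1 -1.297 -0.787
11 -1 -1.322 -0.806

(exact arithmetic carried between steps; '≈' marks a value shown rounded to 6 d.p. or computed from one; I and e_prev carry over from the previous line; the table rounds u and y to 3 d.p., halves away from zero)
n=0: y=0, sp=-1, e=sp−y=-1; I=-1, D=e−e_prev=-1; u=5/4·(-1)+1/4·(-1)+0·(-1)=-1.5; next y=1/5·0+1/2·(-1.5)=-0.75
n=1: y=-0.75, sp=-1, e=sp−y=-0.25; I=-1.25, D=e−e_prev=0.75; u=5/4·(-0.25)+1/4·(-1.25)+0·0.75=-0.625; next y=1/5·(-0.75)+1/2·(-0.625)=-0.4625
n=2: y=-0.4625, sp=-1, e=sp−y=-0.5375; I=-1.7875, D=e−e_prev=-0.2875; u=5/4·(-0.5375)+1/4·(-1.7875)+0·(-0.2875)=-1.11875; next y=1/5·(-0.4625)+1/2·(-1.11875)=-0.651875
n=3: y=-0.651875, sp=-1, e=sp−y=-0.348125; I=-2.135625, D=e−e_prev=0.189375; u=5/4·(-0.348125)+1/4·(-2.135625)+0·0.189375≈-0.969063; next y=1/5·(-0.651875)+1/2·(-0.969063)≈-0.614906
n=4: y≈-0.614906, sp=-1, e=sp−y≈-0.385094; I≈-2.520719, D=e−e_prev≈-0.036969; u=5/4·(-0.385094)+1/4·(-2.520719)+0·(-0.036969)≈-1.111547; next y=1/5·(-0.614906)+1/2·(-1.111547)≈-0.678755
n=5: y≈-0.678755, sp=-1, e=sp−y≈-0.321245; I≈-2.841964, D=e−e_prev≈0.063848; u=5/4·(-0.321245)+1/4·(-2.841964)+0·0.063848≈-1.112048; next y=1/5·(-0.678755)+1/2·(-1.112048)≈-0.691775
n=6: y≈-0.691775, sp=-1, e=sp−y≈-0.308225; I≈-3.150189, D=e−e_prev≈0.013020; u=5/4·(-0.308225)+1/4·(-3.150189)+0·0.013020≈-1.172829; next y=1/5·(-0.691775)+1/2·(-1.172829)≈-0.724769
n=7: y≈-0.724769, sp=-1, e=sp−y≈-0.275231; I≈-3.425420, D=e−e_prev≈0.032995; u=5/4·(-0.275231)+1/4·(-3.425420)+0·0.032995≈-1.200393; next y=1/5·(-0.724769)+1/2·(-1.200393)≈-0.745150
n=8: y≈-0.745150, sp=-1, e=sp−y≈-0.254850; I≈-3.680269, D=e−e_prev≈0.020381; u=5/4·(-0.254850)+1/4·(-3.680269)+0·0.020381≈-1.238629; next y=1/5·(-0.745150)+1/2·(-1.238629)≈-0.768345
n=9: y≈-0.768345, sp=-1, e=sp−y≈-0.231655; I≈-3.911925, D=e−e_prev≈0.023194; u=5/4·(-0.231655)+1/4·(-3.911925)+0·0.023194≈-1.267550; next y=1/5·(-0.768345)+1/2·(-1.267550)≈-0.787444
n=10: y≈-0.787444, sp=-1, e=sp−y≈-0.212556; I≈-4.124481, D=e−e_prev≈0.019099; u=5/4·(-0.212556)+1/4·(-4.124481)+0·0.019099≈-1.296815; next y=1/5·(-0.787444)+1/2·(-1.296815)≈-0.805896
n=11: y≈-0.805896, sp=-1, e=sp−y≈-0.194104; I≈-4.318584, D=e−e_prev≈0.018452; u=5/4·(-0.194104)+1/4·(-4.318584)+0·0.018452≈-1.322276; next y=1/5·(-0.805896)+1/2·(-1.322276)≈-0.822317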